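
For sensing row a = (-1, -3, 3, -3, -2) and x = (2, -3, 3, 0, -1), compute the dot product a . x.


Non-zero terms: ['-1*2', '-3*-3', '3*3', '-2*-1']
Products: [-2, 9, 9, 2]
y = sum = 18.

18


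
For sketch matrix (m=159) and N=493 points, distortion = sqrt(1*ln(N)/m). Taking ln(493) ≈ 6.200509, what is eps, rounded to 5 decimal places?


ln(493) ≈ 6.200509.
1*ln(N)/m ≈ 1*6.200509/159 ≈ 0.03899691.
eps = sqrt(0.03899691) ≈ 0.1974764 ≈ 0.19748.

0.19748


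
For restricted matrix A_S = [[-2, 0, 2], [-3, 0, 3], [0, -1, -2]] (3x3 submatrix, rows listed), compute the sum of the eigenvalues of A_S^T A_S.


Sum of eigenvalues of A_S^T A_S = trace(A_S^T A_S) = sum of squared column norms of A_S.
A_S^T A_S diagonal: [13, 1, 17].
trace = 13 + 1 + 17 = 31.

31


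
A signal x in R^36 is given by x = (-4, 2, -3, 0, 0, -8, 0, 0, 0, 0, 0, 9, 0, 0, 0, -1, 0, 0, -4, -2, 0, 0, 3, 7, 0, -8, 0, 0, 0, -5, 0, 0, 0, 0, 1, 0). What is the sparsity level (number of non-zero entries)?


Non-zero positions: [0, 1, 2, 5, 11, 15, 18, 19, 22, 23, 25, 29, 34].
Sparsity = 13.

13


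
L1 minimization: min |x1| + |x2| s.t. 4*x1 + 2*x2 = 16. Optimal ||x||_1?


Axis intercepts:
  x1 = 4, x2 = 0: L1 = 4
  x1 = 0, x2 = 8: L1 = 8
x* = (4, 0)
||x*||_1 = 4.

4


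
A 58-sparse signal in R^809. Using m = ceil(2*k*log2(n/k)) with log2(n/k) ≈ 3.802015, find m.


log2(n/k) = log2(809/58) ≈ 3.802015.
2*k*log2(n/k) ≈ 2*58*3.802015 = 441.03374.
m = ceil(441.03374) = 442.

442


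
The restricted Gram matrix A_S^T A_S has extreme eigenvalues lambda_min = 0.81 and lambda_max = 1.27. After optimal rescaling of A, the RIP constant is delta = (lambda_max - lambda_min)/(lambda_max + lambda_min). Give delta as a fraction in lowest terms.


lambda_max - lambda_min = 1.27 - 0.81 = 0.46.
lambda_max + lambda_min = 1.27 + 0.81 = 2.08.
delta = 0.46/2.08 = 46/208 = 23/104.

23/104


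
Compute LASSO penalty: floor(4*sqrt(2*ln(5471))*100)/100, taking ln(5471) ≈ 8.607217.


ln(5471) ≈ 8.607217.
2*ln(n) ≈ 17.214434.
sqrt(2*ln(n)) ≈ sqrt(17.214434) ≈ 4.149028.
lambda ≈ 4*4.149028 = 16.596112.
floor(lambda*100)/100 = 16.59.

16.59


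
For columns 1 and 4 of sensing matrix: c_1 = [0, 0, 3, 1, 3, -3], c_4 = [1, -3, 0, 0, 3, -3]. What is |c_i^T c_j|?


Inner product: 0*1 + 0*-3 + 3*0 + 1*0 + 3*3 + -3*-3
Products: [0, 0, 0, 0, 9, 9]
Sum = 18.
|dot| = 18.

18


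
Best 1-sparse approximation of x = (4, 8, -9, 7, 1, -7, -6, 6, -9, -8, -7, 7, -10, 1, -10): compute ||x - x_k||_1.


Sorted |x_i| descending: [10, 10, 9, 9, 8, 8, 7, 7, 7, 7, 6, 6, 4, 1, 1]
Keep top 1: [10]
Tail entries: [10, 9, 9, 8, 8, 7, 7, 7, 7, 6, 6, 4, 1, 1]
L1 error = sum of tail = 90.

90


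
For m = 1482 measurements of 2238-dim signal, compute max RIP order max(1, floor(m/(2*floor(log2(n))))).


floor(log2(2238)) = 11.
2*11 = 22.
m/(2*floor(log2(n))) = 1482/22 ≈ 67.3636.
floor = 67.
k = max(1, 67) = 67.

67


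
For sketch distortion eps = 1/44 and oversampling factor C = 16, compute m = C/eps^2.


1/eps = 44.
(1/eps)^2 = 1936.
m = 16*1936 = 30976.

30976


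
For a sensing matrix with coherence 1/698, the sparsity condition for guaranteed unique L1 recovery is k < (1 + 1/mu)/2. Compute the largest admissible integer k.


1/mu = 698.
1 + 1/mu = 699.
(1 + 1/mu)/2 = 349.5 is not an integer, so k_max = floor(349.5) = 349.

349


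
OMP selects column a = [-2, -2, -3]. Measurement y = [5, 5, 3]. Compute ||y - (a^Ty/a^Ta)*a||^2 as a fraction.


a^T a = 17.
a^T y = -29.
coeff = -29/17 = -29/17.
||r||^2 = 162/17.

162/17


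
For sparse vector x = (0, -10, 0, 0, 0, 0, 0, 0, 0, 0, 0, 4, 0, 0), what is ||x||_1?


Non-zero entries: [(1, -10), (11, 4)]
Absolute values: [10, 4]
||x||_1 = sum = 14.

14


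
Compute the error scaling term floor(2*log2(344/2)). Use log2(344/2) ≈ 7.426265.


log2(n/k) = log2(344/2) ≈ 7.426265.
k*log2(n/k) ≈ 2*7.426265 = 14.85253.
floor(14.85253) = 14.

14


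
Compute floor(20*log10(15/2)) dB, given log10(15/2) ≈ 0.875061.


||x||/||e|| = 15/2.
log10(15/2) ≈ 0.875061.
20*log10(||x||/||e||) ≈ 20*0.875061 = 17.50122.
floor(17.50122) = 17.

17


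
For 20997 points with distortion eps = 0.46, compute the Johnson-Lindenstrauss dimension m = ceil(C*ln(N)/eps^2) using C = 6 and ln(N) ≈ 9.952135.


ln(20997) ≈ 9.952135.
eps^2 = 0.46^2 = 0.2116.
C*ln(N)/eps^2 ≈ 6*9.952135/0.2116 ≈ 282.1966.
m = ceil(282.1966) = 283.

283


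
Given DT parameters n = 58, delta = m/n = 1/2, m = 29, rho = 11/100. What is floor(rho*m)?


m = 1/2*58 = 29.
rho = 11/100.
rho*m = 11/100*29 = 3.19.
k = floor(3.19) = 3.

3


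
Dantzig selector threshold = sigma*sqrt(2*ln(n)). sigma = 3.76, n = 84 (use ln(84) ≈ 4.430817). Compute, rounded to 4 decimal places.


ln(84) ≈ 4.430817.
2*ln(n) ≈ 8.861634.
sqrt(2*ln(n)) ≈ sqrt(8.861634) ≈ 2.97685.
threshold ≈ 3.76*2.97685 = 11.192956 ≈ 11.1930.

11.1930


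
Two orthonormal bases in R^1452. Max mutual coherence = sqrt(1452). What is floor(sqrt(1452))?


38^2 = 1444 <= 1452 < 1521 = 39^2, so 38 <= sqrt(1452) < 39.
floor(sqrt(1452)) = 38.

38


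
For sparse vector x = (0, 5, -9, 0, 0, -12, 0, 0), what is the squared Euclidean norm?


Non-zero entries: [(1, 5), (2, -9), (5, -12)]
Squares: [25, 81, 144]
||x||_2^2 = sum = 250.

250


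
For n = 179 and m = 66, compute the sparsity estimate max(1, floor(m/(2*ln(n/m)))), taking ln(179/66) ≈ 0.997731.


n/m = 179/66.
ln(n/m) ≈ 0.997731.
2*ln(n/m) ≈ 1.995462.
m/(2*ln(n/m)) ≈ 66/1.995462 ≈ 33.075.
floor = 33.
k_max = max(1, 33) = 33.

33


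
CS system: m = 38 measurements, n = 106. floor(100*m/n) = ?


100*m/n = 100*38/106 ≈ 35.8491.
floor = 35.

35


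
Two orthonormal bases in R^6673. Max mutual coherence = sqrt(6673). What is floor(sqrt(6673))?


81^2 = 6561 <= 6673 < 6724 = 82^2, so 81 <= sqrt(6673) < 82.
floor(sqrt(6673)) = 81.

81


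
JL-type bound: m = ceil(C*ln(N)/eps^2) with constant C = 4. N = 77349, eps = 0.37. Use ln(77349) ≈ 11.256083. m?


ln(77349) ≈ 11.256083.
eps^2 = 0.37^2 = 0.1369.
C*ln(N)/eps^2 ≈ 4*11.256083/0.1369 ≈ 328.8848.
m = ceil(328.8848) = 329.

329


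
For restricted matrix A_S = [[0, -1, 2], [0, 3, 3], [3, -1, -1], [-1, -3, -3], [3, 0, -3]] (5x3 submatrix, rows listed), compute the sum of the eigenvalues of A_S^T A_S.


Sum of eigenvalues of A_S^T A_S = trace(A_S^T A_S) = sum of squared column norms of A_S.
A_S^T A_S diagonal: [19, 20, 32].
trace = 19 + 20 + 32 = 71.

71


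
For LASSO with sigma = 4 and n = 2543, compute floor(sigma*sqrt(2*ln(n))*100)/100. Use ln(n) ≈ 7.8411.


ln(2543) ≈ 7.8411.
2*ln(n) ≈ 15.6822.
sqrt(2*ln(n)) ≈ sqrt(15.6822) ≈ 3.960076.
lambda ≈ 4*3.960076 = 15.840304.
floor(lambda*100)/100 = 15.84.

15.84


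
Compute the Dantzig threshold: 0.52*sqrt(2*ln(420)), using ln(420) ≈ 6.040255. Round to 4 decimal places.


ln(420) ≈ 6.040255.
2*ln(n) ≈ 12.08051.
sqrt(2*ln(n)) ≈ sqrt(12.08051) ≈ 3.475703.
threshold ≈ 0.52*3.475703 = 1.80736556 ≈ 1.8074.

1.8074


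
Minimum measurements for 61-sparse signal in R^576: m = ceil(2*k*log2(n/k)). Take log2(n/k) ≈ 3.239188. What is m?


log2(n/k) = log2(576/61) ≈ 3.239188.
2*k*log2(n/k) ≈ 2*61*3.239188 = 395.180936.
m = ceil(395.180936) = 396.

396


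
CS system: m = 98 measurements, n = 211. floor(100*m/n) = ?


100*m/n = 100*98/211 ≈ 46.4455.
floor = 46.

46


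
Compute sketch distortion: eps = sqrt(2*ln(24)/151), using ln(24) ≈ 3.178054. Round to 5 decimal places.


ln(24) ≈ 3.178054.
2*ln(N)/m ≈ 2*3.178054/151 ≈ 0.04209343.
eps = sqrt(0.04209343) ≈ 0.2051668 ≈ 0.20517.

0.20517


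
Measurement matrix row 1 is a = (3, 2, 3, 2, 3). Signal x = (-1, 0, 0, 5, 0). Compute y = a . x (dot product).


Non-zero terms: ['3*-1', '2*5']
Products: [-3, 10]
y = sum = 7.

7


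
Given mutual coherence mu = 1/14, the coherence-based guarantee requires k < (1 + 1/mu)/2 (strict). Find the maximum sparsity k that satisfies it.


1/mu = 14.
1 + 1/mu = 15.
(1 + 1/mu)/2 = 7.5 is not an integer, so k_max = floor(7.5) = 7.

7


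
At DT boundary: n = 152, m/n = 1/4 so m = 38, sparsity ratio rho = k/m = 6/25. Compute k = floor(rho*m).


m = 1/4*152 = 38.
rho = 6/25.
rho*m = 6/25*38 = 9.12.
k = floor(9.12) = 9.

9


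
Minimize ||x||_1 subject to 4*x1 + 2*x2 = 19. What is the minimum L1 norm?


Axis intercepts:
  x1 = 19/4, x2 = 0: L1 = 19/4
  x1 = 0, x2 = 19/2: L1 = 19/2
x* = (19/4, 0)
||x*||_1 = 19/4.

19/4


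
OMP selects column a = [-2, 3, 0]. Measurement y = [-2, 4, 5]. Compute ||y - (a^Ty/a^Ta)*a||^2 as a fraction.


a^T a = 13.
a^T y = 16.
coeff = 16/13 = 16/13.
||r||^2 = 329/13.

329/13


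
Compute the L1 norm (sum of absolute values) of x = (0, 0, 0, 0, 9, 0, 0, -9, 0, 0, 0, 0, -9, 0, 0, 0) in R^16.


Non-zero entries: [(4, 9), (7, -9), (12, -9)]
Absolute values: [9, 9, 9]
||x||_1 = sum = 27.

27


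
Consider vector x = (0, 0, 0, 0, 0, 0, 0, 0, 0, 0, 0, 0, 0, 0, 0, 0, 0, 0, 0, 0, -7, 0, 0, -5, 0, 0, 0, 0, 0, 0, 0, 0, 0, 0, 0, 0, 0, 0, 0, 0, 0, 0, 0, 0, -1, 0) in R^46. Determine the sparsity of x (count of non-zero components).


Non-zero positions: [20, 23, 44].
Sparsity = 3.

3


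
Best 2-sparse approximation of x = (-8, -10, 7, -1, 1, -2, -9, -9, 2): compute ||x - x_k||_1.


Sorted |x_i| descending: [10, 9, 9, 8, 7, 2, 2, 1, 1]
Keep top 2: [10, 9]
Tail entries: [9, 8, 7, 2, 2, 1, 1]
L1 error = sum of tail = 30.

30


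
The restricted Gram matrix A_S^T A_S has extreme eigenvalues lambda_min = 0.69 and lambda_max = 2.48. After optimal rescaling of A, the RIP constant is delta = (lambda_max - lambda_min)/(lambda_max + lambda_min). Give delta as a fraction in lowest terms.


lambda_max - lambda_min = 2.48 - 0.69 = 1.79.
lambda_max + lambda_min = 2.48 + 0.69 = 3.17.
delta = 1.79/3.17 = 179/317.

179/317


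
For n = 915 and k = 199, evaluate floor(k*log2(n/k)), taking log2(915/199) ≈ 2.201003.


log2(n/k) = log2(915/199) ≈ 2.201003.
k*log2(n/k) ≈ 199*2.201003 = 437.999597.
floor(437.999597) = 437.

437


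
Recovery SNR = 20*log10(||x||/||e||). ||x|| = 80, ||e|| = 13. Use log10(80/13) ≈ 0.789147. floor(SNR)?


||x||/||e|| = 80/13.
log10(80/13) ≈ 0.789147.
20*log10(||x||/||e||) ≈ 20*0.789147 = 15.78294.
floor(15.78294) = 15.

15


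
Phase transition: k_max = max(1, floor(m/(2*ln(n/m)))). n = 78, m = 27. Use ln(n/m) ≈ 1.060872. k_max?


n/m = 78/27 = 26/9.
ln(n/m) ≈ 1.060872.
2*ln(n/m) ≈ 2.121744.
m/(2*ln(n/m)) ≈ 27/2.121744 ≈ 12.7254.
floor = 12.
k_max = max(1, 12) = 12.

12


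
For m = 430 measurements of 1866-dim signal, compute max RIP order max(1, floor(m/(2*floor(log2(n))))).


floor(log2(1866)) = 10.
2*10 = 20.
m/(2*floor(log2(n))) = 430/20 ≈ 21.5.
floor = 21.
k = max(1, 21) = 21.

21


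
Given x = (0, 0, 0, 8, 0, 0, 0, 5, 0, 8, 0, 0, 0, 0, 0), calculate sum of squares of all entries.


Non-zero entries: [(3, 8), (7, 5), (9, 8)]
Squares: [64, 25, 64]
||x||_2^2 = sum = 153.

153


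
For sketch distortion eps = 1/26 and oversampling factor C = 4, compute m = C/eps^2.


1/eps = 26.
(1/eps)^2 = 676.
m = 4*676 = 2704.

2704


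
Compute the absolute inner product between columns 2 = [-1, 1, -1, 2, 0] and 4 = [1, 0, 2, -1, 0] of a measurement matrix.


Inner product: -1*1 + 1*0 + -1*2 + 2*-1 + 0*0
Products: [-1, 0, -2, -2, 0]
Sum = -5.
|dot| = 5.

5


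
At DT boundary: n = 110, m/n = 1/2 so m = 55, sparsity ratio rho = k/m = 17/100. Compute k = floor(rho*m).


m = 1/2*110 = 55.
rho = 17/100.
rho*m = 17/100*55 = 9.35.
k = floor(9.35) = 9.

9


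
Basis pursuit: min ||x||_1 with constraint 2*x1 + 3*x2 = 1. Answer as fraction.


Axis intercepts:
  x1 = 1/2, x2 = 0: L1 = 1/2
  x1 = 0, x2 = 1/3: L1 = 1/3
x* = (0, 1/3)
||x*||_1 = 1/3.

1/3


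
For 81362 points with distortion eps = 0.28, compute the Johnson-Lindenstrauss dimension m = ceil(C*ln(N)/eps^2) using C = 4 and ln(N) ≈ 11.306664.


ln(81362) ≈ 11.306664.
eps^2 = 0.28^2 = 0.0784.
C*ln(N)/eps^2 ≈ 4*11.306664/0.0784 ≈ 576.8706.
m = ceil(576.8706) = 577.

577


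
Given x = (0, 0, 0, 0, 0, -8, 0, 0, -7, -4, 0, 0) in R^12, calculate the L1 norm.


Non-zero entries: [(5, -8), (8, -7), (9, -4)]
Absolute values: [8, 7, 4]
||x||_1 = sum = 19.

19


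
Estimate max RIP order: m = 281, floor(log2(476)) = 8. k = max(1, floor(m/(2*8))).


floor(log2(476)) = 8.
2*8 = 16.
m/(2*floor(log2(n))) = 281/16 ≈ 17.5625.
floor = 17.
k = max(1, 17) = 17.

17


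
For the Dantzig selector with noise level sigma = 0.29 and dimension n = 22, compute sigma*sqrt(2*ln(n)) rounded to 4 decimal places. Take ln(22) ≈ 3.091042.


ln(22) ≈ 3.091042.
2*ln(n) ≈ 6.182084.
sqrt(2*ln(n)) ≈ sqrt(6.182084) ≈ 2.48638.
threshold ≈ 0.29*2.48638 = 0.7210502 ≈ 0.7211.

0.7211


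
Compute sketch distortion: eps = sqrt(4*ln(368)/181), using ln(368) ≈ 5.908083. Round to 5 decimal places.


ln(368) ≈ 5.908083.
4*ln(N)/m ≈ 4*5.908083/181 ≈ 0.13056537.
eps = sqrt(0.13056537) ≈ 0.3613383 ≈ 0.36134.

0.36134


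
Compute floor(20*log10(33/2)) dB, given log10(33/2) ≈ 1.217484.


||x||/||e|| = 33/2.
log10(33/2) ≈ 1.217484.
20*log10(||x||/||e||) ≈ 20*1.217484 = 24.34968.
floor(24.34968) = 24.

24


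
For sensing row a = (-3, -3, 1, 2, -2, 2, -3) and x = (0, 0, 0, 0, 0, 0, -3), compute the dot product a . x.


Non-zero terms: ['-3*-3']
Products: [9]
y = sum = 9.

9


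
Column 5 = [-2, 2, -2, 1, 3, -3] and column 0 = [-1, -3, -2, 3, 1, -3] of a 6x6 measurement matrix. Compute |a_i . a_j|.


Inner product: -2*-1 + 2*-3 + -2*-2 + 1*3 + 3*1 + -3*-3
Products: [2, -6, 4, 3, 3, 9]
Sum = 15.
|dot| = 15.

15


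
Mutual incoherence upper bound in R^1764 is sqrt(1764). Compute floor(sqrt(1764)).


42^2 = 1764 <= 1764 < 1849 = 43^2, so 42 <= sqrt(1764) < 43.
floor(sqrt(1764)) = 42.

42


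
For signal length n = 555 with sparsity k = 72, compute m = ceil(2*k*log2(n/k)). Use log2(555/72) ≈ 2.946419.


log2(n/k) = log2(555/72) ≈ 2.946419.
2*k*log2(n/k) ≈ 2*72*2.946419 = 424.284336.
m = ceil(424.284336) = 425.

425


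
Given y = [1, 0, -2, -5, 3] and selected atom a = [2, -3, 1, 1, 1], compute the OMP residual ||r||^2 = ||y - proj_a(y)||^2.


a^T a = 16.
a^T y = -2.
coeff = -2/16 = -1/8.
||r||^2 = 155/4.

155/4


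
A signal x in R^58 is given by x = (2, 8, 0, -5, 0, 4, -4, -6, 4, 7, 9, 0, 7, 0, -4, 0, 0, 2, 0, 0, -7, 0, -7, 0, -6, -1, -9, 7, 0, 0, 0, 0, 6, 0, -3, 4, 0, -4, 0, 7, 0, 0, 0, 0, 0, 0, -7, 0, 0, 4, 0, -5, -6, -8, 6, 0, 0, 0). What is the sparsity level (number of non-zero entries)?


Non-zero positions: [0, 1, 3, 5, 6, 7, 8, 9, 10, 12, 14, 17, 20, 22, 24, 25, 26, 27, 32, 34, 35, 37, 39, 46, 49, 51, 52, 53, 54].
Sparsity = 29.

29


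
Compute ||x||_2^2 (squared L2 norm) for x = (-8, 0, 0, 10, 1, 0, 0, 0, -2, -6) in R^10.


Non-zero entries: [(0, -8), (3, 10), (4, 1), (8, -2), (9, -6)]
Squares: [64, 100, 1, 4, 36]
||x||_2^2 = sum = 205.

205


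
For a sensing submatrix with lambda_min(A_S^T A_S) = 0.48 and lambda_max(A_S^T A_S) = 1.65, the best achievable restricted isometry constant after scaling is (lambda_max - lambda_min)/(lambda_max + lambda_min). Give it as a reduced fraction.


lambda_max - lambda_min = 1.65 - 0.48 = 1.17.
lambda_max + lambda_min = 1.65 + 0.48 = 2.13.
delta = 1.17/2.13 = 117/213 = 39/71.

39/71


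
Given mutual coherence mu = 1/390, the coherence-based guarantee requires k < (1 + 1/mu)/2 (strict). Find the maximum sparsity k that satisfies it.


1/mu = 390.
1 + 1/mu = 391.
(1 + 1/mu)/2 = 195.5 is not an integer, so k_max = floor(195.5) = 195.

195


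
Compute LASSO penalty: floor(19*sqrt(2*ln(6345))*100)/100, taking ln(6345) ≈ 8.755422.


ln(6345) ≈ 8.755422.
2*ln(n) ≈ 17.510844.
sqrt(2*ln(n)) ≈ sqrt(17.510844) ≈ 4.184596.
lambda ≈ 19*4.184596 = 79.507324.
floor(lambda*100)/100 = 79.50.

79.50


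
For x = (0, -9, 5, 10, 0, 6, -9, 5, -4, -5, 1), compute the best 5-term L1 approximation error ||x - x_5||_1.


Sorted |x_i| descending: [10, 9, 9, 6, 5, 5, 5, 4, 1, 0, 0]
Keep top 5: [10, 9, 9, 6, 5]
Tail entries: [5, 5, 4, 1, 0, 0]
L1 error = sum of tail = 15.

15


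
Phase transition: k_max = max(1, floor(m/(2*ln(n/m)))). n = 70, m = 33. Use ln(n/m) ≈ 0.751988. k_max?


n/m = 70/33.
ln(n/m) ≈ 0.751988.
2*ln(n/m) ≈ 1.503976.
m/(2*ln(n/m)) ≈ 33/1.503976 ≈ 21.9418.
floor = 21.
k_max = max(1, 21) = 21.

21


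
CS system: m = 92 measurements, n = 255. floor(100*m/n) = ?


100*m/n = 100*92/255 ≈ 36.0784.
floor = 36.

36


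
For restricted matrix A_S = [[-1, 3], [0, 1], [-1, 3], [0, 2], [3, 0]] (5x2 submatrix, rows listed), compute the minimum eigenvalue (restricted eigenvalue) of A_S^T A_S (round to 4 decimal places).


A_S^T A_S = [[11, -6], [-6, 23]].
trace = 34.
det = 217.
disc = trace^2 - 4*det = 1156 - 4*217 = 288.
sqrt(288) ≈ 16.970563.
lam_min = (34 - sqrt(288))/2 ≈ (34 - 16.970563)/2 = 8.5147185 ≈ 8.5147.

8.5147


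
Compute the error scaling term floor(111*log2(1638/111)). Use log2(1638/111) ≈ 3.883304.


log2(n/k) = log2(1638/111) ≈ 3.883304.
k*log2(n/k) ≈ 111*3.883304 = 431.046744.
floor(431.046744) = 431.

431


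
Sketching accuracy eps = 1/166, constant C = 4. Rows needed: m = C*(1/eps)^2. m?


1/eps = 166.
(1/eps)^2 = 27556.
m = 4*27556 = 110224.

110224


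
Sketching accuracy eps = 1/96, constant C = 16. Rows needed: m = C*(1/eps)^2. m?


1/eps = 96.
(1/eps)^2 = 9216.
m = 16*9216 = 147456.

147456


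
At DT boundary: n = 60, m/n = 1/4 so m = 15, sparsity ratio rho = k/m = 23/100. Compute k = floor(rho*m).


m = 1/4*60 = 15.
rho = 23/100.
rho*m = 23/100*15 = 3.45.
k = floor(3.45) = 3.

3


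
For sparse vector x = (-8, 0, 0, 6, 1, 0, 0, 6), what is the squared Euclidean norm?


Non-zero entries: [(0, -8), (3, 6), (4, 1), (7, 6)]
Squares: [64, 36, 1, 36]
||x||_2^2 = sum = 137.

137


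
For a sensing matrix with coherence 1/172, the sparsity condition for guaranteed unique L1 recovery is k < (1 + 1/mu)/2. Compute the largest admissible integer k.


1/mu = 172.
1 + 1/mu = 173.
(1 + 1/mu)/2 = 86.5 is not an integer, so k_max = floor(86.5) = 86.

86


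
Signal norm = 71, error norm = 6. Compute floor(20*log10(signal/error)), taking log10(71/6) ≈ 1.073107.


||x||/||e|| = 71/6.
log10(71/6) ≈ 1.073107.
20*log10(||x||/||e||) ≈ 20*1.073107 = 21.46214.
floor(21.46214) = 21.

21


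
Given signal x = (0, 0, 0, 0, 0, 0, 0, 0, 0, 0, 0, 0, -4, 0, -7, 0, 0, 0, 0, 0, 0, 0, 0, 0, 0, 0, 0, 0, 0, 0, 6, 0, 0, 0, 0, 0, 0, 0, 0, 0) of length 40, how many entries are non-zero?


Non-zero positions: [12, 14, 30].
Sparsity = 3.

3


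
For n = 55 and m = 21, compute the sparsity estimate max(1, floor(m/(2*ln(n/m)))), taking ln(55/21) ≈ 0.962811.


n/m = 55/21.
ln(n/m) ≈ 0.962811.
2*ln(n/m) ≈ 1.925622.
m/(2*ln(n/m)) ≈ 21/1.925622 ≈ 10.9056.
floor = 10.
k_max = max(1, 10) = 10.

10


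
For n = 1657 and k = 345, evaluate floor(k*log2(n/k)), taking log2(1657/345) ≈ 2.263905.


log2(n/k) = log2(1657/345) ≈ 2.263905.
k*log2(n/k) ≈ 345*2.263905 = 781.047225.
floor(781.047225) = 781.

781


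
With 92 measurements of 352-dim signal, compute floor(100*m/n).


100*m/n = 100*92/352 ≈ 26.1364.
floor = 26.

26


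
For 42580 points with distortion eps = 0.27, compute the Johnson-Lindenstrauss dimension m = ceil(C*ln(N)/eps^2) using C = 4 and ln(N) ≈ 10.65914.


ln(42580) ≈ 10.65914.
eps^2 = 0.27^2 = 0.0729.
C*ln(N)/eps^2 ≈ 4*10.65914/0.0729 ≈ 584.8636.
m = ceil(584.8636) = 585.

585


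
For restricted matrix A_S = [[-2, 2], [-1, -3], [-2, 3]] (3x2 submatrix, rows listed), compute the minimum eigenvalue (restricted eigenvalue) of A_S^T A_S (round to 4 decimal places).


A_S^T A_S = [[9, -7], [-7, 22]].
trace = 31.
det = 149.
disc = trace^2 - 4*det = 961 - 4*149 = 365.
sqrt(365) ≈ 19.104973.
lam_min = (31 - sqrt(365))/2 ≈ (31 - 19.104973)/2 = 5.9475135 ≈ 5.9475.

5.9475


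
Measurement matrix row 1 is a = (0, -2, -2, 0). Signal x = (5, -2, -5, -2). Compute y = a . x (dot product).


Non-zero terms: ['0*5', '-2*-2', '-2*-5', '0*-2']
Products: [0, 4, 10, 0]
y = sum = 14.

14


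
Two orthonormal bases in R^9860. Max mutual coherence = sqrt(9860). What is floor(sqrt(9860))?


99^2 = 9801 <= 9860 < 10000 = 100^2, so 99 <= sqrt(9860) < 100.
floor(sqrt(9860)) = 99.

99


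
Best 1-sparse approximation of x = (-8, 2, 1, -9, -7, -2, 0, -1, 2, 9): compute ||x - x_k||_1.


Sorted |x_i| descending: [9, 9, 8, 7, 2, 2, 2, 1, 1, 0]
Keep top 1: [9]
Tail entries: [9, 8, 7, 2, 2, 2, 1, 1, 0]
L1 error = sum of tail = 32.

32


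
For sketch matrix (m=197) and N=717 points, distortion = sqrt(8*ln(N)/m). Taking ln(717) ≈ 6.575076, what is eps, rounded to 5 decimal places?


ln(717) ≈ 6.575076.
8*ln(N)/m ≈ 8*6.575076/197 ≈ 0.26700816.
eps = sqrt(0.26700816) ≈ 0.5167283 ≈ 0.51673.

0.51673


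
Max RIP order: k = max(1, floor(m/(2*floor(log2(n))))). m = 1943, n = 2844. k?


floor(log2(2844)) = 11.
2*11 = 22.
m/(2*floor(log2(n))) = 1943/22 ≈ 88.3182.
floor = 88.
k = max(1, 88) = 88.

88


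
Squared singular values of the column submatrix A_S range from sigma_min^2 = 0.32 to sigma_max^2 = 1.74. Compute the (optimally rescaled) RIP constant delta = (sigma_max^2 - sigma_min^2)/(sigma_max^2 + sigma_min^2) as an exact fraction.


lambda_max - lambda_min = 1.74 - 0.32 = 1.42.
lambda_max + lambda_min = 1.74 + 0.32 = 2.06.
delta = 1.42/2.06 = 142/206 = 71/103.

71/103


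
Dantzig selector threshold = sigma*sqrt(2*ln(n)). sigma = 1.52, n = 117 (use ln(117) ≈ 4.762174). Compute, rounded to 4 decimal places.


ln(117) ≈ 4.762174.
2*ln(n) ≈ 9.524348.
sqrt(2*ln(n)) ≈ sqrt(9.524348) ≈ 3.086154.
threshold ≈ 1.52*3.086154 = 4.69095408 ≈ 4.6910.

4.6910


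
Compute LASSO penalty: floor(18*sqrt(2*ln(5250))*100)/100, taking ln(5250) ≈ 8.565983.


ln(5250) ≈ 8.565983.
2*ln(n) ≈ 17.131966.
sqrt(2*ln(n)) ≈ sqrt(17.131966) ≈ 4.139078.
lambda ≈ 18*4.139078 = 74.503404.
floor(lambda*100)/100 = 74.50.

74.50


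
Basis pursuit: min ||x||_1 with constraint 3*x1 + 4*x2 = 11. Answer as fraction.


Axis intercepts:
  x1 = 11/3, x2 = 0: L1 = 11/3
  x1 = 0, x2 = 11/4: L1 = 11/4
x* = (0, 11/4)
||x*||_1 = 11/4.

11/4


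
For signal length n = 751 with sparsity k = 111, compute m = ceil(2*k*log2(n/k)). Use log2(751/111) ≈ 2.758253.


log2(n/k) = log2(751/111) ≈ 2.758253.
2*k*log2(n/k) ≈ 2*111*2.758253 = 612.332166.
m = ceil(612.332166) = 613.

613


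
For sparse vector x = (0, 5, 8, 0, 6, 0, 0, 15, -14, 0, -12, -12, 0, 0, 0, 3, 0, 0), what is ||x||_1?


Non-zero entries: [(1, 5), (2, 8), (4, 6), (7, 15), (8, -14), (10, -12), (11, -12), (15, 3)]
Absolute values: [5, 8, 6, 15, 14, 12, 12, 3]
||x||_1 = sum = 75.

75


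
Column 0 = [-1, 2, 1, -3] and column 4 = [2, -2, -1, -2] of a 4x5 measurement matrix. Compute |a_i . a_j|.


Inner product: -1*2 + 2*-2 + 1*-1 + -3*-2
Products: [-2, -4, -1, 6]
Sum = -1.
|dot| = 1.

1


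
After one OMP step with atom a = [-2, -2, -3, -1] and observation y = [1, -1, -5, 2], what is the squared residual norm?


a^T a = 18.
a^T y = 13.
coeff = 13/18 = 13/18.
||r||^2 = 389/18.

389/18


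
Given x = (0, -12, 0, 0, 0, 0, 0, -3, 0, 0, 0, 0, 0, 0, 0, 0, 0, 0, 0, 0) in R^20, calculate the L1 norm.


Non-zero entries: [(1, -12), (7, -3)]
Absolute values: [12, 3]
||x||_1 = sum = 15.

15


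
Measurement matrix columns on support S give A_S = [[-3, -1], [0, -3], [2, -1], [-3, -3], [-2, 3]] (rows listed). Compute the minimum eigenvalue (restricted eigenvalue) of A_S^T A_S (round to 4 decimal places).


A_S^T A_S = [[26, 4], [4, 29]].
trace = 55.
det = 738.
disc = trace^2 - 4*det = 3025 - 4*738 = 73.
sqrt(73) ≈ 8.544004.
lam_min = (55 - sqrt(73))/2 ≈ (55 - 8.544004)/2 = 23.227998 ≈ 23.2280.

23.2280


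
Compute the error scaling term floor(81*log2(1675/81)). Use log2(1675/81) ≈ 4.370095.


log2(n/k) = log2(1675/81) ≈ 4.370095.
k*log2(n/k) ≈ 81*4.370095 = 353.977695.
floor(353.977695) = 353.

353


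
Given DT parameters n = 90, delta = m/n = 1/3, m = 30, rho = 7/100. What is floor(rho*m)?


m = 1/3*90 = 30.
rho = 7/100.
rho*m = 7/100*30 = 2.1.
k = floor(2.1) = 2.

2


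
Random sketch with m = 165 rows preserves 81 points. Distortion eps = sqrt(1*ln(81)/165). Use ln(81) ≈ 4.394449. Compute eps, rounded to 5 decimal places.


ln(81) ≈ 4.394449.
1*ln(N)/m ≈ 1*4.394449/165 ≈ 0.02663302.
eps = sqrt(0.02663302) ≈ 0.1631963 ≈ 0.16320.

0.16320


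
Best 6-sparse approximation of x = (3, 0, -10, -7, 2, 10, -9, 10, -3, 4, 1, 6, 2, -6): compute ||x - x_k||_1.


Sorted |x_i| descending: [10, 10, 10, 9, 7, 6, 6, 4, 3, 3, 2, 2, 1, 0]
Keep top 6: [10, 10, 10, 9, 7, 6]
Tail entries: [6, 4, 3, 3, 2, 2, 1, 0]
L1 error = sum of tail = 21.

21


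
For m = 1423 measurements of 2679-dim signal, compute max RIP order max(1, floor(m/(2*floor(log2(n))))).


floor(log2(2679)) = 11.
2*11 = 22.
m/(2*floor(log2(n))) = 1423/22 ≈ 64.6818.
floor = 64.
k = max(1, 64) = 64.

64


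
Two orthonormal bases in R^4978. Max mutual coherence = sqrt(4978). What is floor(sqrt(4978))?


70^2 = 4900 <= 4978 < 5041 = 71^2, so 70 <= sqrt(4978) < 71.
floor(sqrt(4978)) = 70.

70


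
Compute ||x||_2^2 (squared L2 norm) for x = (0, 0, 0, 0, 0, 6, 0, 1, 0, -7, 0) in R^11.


Non-zero entries: [(5, 6), (7, 1), (9, -7)]
Squares: [36, 1, 49]
||x||_2^2 = sum = 86.

86


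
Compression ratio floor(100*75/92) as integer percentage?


100*m/n = 100*75/92 ≈ 81.5217.
floor = 81.

81


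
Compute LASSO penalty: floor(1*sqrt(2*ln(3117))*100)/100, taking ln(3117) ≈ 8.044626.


ln(3117) ≈ 8.044626.
2*ln(n) ≈ 16.089252.
sqrt(2*ln(n)) ≈ sqrt(16.089252) ≈ 4.011141.
lambda ≈ 1*4.011141 = 4.011141.
floor(lambda*100)/100 = 4.01.

4.01


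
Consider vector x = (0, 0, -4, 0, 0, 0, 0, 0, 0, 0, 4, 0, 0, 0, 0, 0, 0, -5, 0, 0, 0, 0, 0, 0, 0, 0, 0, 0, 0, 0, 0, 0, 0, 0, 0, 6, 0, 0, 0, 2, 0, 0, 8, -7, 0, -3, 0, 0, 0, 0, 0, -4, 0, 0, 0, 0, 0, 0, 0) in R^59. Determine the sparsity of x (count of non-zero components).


Non-zero positions: [2, 10, 17, 35, 39, 42, 43, 45, 51].
Sparsity = 9.

9


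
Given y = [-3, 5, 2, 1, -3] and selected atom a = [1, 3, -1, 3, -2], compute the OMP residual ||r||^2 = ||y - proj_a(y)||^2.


a^T a = 24.
a^T y = 19.
coeff = 19/24 = 19/24.
||r||^2 = 791/24.

791/24


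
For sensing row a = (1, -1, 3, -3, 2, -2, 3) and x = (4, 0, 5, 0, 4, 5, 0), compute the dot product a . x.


Non-zero terms: ['1*4', '3*5', '2*4', '-2*5']
Products: [4, 15, 8, -10]
y = sum = 17.

17


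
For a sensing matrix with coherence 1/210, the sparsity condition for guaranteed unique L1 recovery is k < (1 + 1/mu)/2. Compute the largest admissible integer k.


1/mu = 210.
1 + 1/mu = 211.
(1 + 1/mu)/2 = 105.5 is not an integer, so k_max = floor(105.5) = 105.

105


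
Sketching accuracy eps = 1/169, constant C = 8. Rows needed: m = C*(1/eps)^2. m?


1/eps = 169.
(1/eps)^2 = 28561.
m = 8*28561 = 228488.

228488


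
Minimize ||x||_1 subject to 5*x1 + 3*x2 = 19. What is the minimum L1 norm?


Axis intercepts:
  x1 = 19/5, x2 = 0: L1 = 19/5
  x1 = 0, x2 = 19/3: L1 = 19/3
x* = (19/5, 0)
||x*||_1 = 19/5.

19/5


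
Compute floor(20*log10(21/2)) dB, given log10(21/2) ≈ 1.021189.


||x||/||e|| = 21/2.
log10(21/2) ≈ 1.021189.
20*log10(||x||/||e||) ≈ 20*1.021189 = 20.42378.
floor(20.42378) = 20.

20


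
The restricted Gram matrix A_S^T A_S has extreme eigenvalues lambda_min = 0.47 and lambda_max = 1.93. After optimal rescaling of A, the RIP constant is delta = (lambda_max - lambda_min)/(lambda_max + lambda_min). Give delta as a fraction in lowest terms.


lambda_max - lambda_min = 1.93 - 0.47 = 1.46.
lambda_max + lambda_min = 1.93 + 0.47 = 2.40.
delta = 1.46/2.40 = 146/240 = 73/120.

73/120


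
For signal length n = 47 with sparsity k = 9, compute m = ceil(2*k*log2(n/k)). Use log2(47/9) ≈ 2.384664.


log2(n/k) = log2(47/9) ≈ 2.384664.
2*k*log2(n/k) ≈ 2*9*2.384664 = 42.923952.
m = ceil(42.923952) = 43.

43


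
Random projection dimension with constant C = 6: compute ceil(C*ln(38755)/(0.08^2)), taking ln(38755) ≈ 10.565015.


ln(38755) ≈ 10.565015.
eps^2 = 0.08^2 = 0.0064.
C*ln(N)/eps^2 ≈ 6*10.565015/0.0064 ≈ 9904.7016.
m = ceil(9904.7016) = 9905.

9905


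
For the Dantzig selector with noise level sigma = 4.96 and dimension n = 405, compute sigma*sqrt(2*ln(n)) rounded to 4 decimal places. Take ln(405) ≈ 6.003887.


ln(405) ≈ 6.003887.
2*ln(n) ≈ 12.007774.
sqrt(2*ln(n)) ≈ sqrt(12.007774) ≈ 3.465224.
threshold ≈ 4.96*3.465224 = 17.18751104 ≈ 17.1875.

17.1875


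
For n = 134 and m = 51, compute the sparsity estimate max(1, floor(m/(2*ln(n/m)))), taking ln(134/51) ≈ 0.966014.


n/m = 134/51.
ln(n/m) ≈ 0.966014.
2*ln(n/m) ≈ 1.932028.
m/(2*ln(n/m)) ≈ 51/1.932028 ≈ 26.3971.
floor = 26.
k_max = max(1, 26) = 26.

26


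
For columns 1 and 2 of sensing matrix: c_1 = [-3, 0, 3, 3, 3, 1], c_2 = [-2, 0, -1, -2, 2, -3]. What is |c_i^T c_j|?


Inner product: -3*-2 + 0*0 + 3*-1 + 3*-2 + 3*2 + 1*-3
Products: [6, 0, -3, -6, 6, -3]
Sum = 0.
|dot| = 0.

0


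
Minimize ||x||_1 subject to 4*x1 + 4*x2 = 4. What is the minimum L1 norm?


Axis intercepts:
  x1 = 1, x2 = 0: L1 = 1
  x1 = 0, x2 = 1: L1 = 1
x* = (1, 0)
||x*||_1 = 1.

1


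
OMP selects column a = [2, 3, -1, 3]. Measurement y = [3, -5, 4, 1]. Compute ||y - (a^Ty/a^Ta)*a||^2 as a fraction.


a^T a = 23.
a^T y = -10.
coeff = -10/23 = -10/23.
||r||^2 = 1073/23.

1073/23


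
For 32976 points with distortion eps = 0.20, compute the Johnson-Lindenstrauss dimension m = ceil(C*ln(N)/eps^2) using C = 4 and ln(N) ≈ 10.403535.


ln(32976) ≈ 10.403535.
eps^2 = 0.20^2 = 0.04.
C*ln(N)/eps^2 ≈ 4*10.403535/0.04 ≈ 1040.3535.
m = ceil(1040.3535) = 1041.

1041


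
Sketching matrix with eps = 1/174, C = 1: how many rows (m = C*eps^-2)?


1/eps = 174.
(1/eps)^2 = 30276.
m = 1*30276 = 30276.

30276


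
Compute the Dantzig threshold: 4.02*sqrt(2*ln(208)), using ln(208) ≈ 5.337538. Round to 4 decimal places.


ln(208) ≈ 5.337538.
2*ln(n) ≈ 10.675076.
sqrt(2*ln(n)) ≈ sqrt(10.675076) ≈ 3.267273.
threshold ≈ 4.02*3.267273 = 13.13443746 ≈ 13.1344.

13.1344


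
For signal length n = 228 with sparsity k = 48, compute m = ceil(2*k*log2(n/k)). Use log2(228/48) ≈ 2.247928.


log2(n/k) = log2(228/48) ≈ 2.247928.
2*k*log2(n/k) ≈ 2*48*2.247928 = 215.801088.
m = ceil(215.801088) = 216.

216


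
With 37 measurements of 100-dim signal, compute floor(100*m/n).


100*m/n = 100*37/100 ≈ 37.0.
floor = 37.

37


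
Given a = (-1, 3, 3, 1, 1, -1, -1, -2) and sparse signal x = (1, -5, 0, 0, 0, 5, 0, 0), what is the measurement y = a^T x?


Non-zero terms: ['-1*1', '3*-5', '-1*5']
Products: [-1, -15, -5]
y = sum = -21.

-21


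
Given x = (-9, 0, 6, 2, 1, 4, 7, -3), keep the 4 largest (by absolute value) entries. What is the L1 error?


Sorted |x_i| descending: [9, 7, 6, 4, 3, 2, 1, 0]
Keep top 4: [9, 7, 6, 4]
Tail entries: [3, 2, 1, 0]
L1 error = sum of tail = 6.

6


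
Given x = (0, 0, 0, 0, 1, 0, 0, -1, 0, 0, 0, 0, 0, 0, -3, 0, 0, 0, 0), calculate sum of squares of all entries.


Non-zero entries: [(4, 1), (7, -1), (14, -3)]
Squares: [1, 1, 9]
||x||_2^2 = sum = 11.

11


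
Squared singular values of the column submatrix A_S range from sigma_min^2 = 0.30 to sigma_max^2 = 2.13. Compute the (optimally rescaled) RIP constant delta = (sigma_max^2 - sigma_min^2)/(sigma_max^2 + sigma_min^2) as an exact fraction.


lambda_max - lambda_min = 2.13 - 0.30 = 1.83.
lambda_max + lambda_min = 2.13 + 0.30 = 2.43.
delta = 1.83/2.43 = 183/243 = 61/81.

61/81


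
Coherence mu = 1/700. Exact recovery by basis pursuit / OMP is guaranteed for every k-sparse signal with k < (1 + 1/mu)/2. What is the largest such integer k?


1/mu = 700.
1 + 1/mu = 701.
(1 + 1/mu)/2 = 350.5 is not an integer, so k_max = floor(350.5) = 350.

350


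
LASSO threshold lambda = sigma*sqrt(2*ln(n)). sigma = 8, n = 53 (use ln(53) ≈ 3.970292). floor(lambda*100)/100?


ln(53) ≈ 3.970292.
2*ln(n) ≈ 7.940584.
sqrt(2*ln(n)) ≈ sqrt(7.940584) ≈ 2.817904.
lambda ≈ 8*2.817904 = 22.543232.
floor(lambda*100)/100 = 22.54.

22.54


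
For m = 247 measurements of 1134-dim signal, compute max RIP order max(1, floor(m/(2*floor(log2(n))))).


floor(log2(1134)) = 10.
2*10 = 20.
m/(2*floor(log2(n))) = 247/20 ≈ 12.35.
floor = 12.
k = max(1, 12) = 12.

12


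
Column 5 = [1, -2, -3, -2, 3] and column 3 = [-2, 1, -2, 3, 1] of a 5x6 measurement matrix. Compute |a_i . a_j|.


Inner product: 1*-2 + -2*1 + -3*-2 + -2*3 + 3*1
Products: [-2, -2, 6, -6, 3]
Sum = -1.
|dot| = 1.

1


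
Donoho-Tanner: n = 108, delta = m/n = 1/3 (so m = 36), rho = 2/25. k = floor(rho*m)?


m = 1/3*108 = 36.
rho = 2/25.
rho*m = 2/25*36 = 2.88.
k = floor(2.88) = 2.

2


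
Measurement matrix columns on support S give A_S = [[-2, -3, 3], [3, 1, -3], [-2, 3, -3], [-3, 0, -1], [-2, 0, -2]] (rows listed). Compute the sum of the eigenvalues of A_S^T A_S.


Sum of eigenvalues of A_S^T A_S = trace(A_S^T A_S) = sum of squared column norms of A_S.
A_S^T A_S diagonal: [30, 19, 32].
trace = 30 + 19 + 32 = 81.

81


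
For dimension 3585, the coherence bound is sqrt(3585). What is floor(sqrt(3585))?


59^2 = 3481 <= 3585 < 3600 = 60^2, so 59 <= sqrt(3585) < 60.
floor(sqrt(3585)) = 59.

59


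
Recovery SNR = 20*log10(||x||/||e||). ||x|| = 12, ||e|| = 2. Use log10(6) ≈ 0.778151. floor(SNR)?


||x||/||e|| = 12/2 = 6.
log10(6) ≈ 0.778151.
20*log10(||x||/||e||) ≈ 20*0.778151 = 15.56302.
floor(15.56302) = 15.

15


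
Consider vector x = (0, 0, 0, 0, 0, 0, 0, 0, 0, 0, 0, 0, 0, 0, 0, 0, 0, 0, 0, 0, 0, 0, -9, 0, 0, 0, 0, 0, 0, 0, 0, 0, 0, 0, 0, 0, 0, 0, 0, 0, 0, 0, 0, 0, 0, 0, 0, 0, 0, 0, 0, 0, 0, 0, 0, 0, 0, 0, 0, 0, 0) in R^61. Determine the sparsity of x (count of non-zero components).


Non-zero positions: [22].
Sparsity = 1.

1


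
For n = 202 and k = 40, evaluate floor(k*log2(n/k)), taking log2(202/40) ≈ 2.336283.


log2(n/k) = log2(202/40) ≈ 2.336283.
k*log2(n/k) ≈ 40*2.336283 = 93.45132.
floor(93.45132) = 93.

93


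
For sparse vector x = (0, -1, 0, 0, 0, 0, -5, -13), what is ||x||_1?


Non-zero entries: [(1, -1), (6, -5), (7, -13)]
Absolute values: [1, 5, 13]
||x||_1 = sum = 19.

19


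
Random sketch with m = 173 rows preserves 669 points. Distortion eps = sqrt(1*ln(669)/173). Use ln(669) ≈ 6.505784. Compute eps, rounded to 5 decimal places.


ln(669) ≈ 6.505784.
1*ln(N)/m ≈ 1*6.505784/173 ≈ 0.03760569.
eps = sqrt(0.03760569) ≈ 0.1939219 ≈ 0.19392.

0.19392


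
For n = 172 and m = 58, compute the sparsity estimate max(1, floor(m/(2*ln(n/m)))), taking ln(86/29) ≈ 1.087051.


n/m = 172/58 = 86/29.
ln(n/m) ≈ 1.087051.
2*ln(n/m) ≈ 2.174102.
m/(2*ln(n/m)) ≈ 58/2.174102 ≈ 26.6777.
floor = 26.
k_max = max(1, 26) = 26.

26


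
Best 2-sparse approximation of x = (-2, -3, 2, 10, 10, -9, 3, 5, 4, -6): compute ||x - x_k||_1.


Sorted |x_i| descending: [10, 10, 9, 6, 5, 4, 3, 3, 2, 2]
Keep top 2: [10, 10]
Tail entries: [9, 6, 5, 4, 3, 3, 2, 2]
L1 error = sum of tail = 34.

34


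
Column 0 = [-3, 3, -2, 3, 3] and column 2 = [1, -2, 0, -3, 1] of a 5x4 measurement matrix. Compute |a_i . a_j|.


Inner product: -3*1 + 3*-2 + -2*0 + 3*-3 + 3*1
Products: [-3, -6, 0, -9, 3]
Sum = -15.
|dot| = 15.

15


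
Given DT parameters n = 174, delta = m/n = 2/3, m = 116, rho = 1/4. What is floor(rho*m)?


m = 2/3*174 = 116.
rho = 1/4.
rho*m = 1/4*116 = 29.
k = floor(29) = 29.

29


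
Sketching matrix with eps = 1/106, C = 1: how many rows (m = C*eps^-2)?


1/eps = 106.
(1/eps)^2 = 11236.
m = 1*11236 = 11236.

11236


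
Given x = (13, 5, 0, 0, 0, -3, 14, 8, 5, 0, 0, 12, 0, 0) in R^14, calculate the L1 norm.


Non-zero entries: [(0, 13), (1, 5), (5, -3), (6, 14), (7, 8), (8, 5), (11, 12)]
Absolute values: [13, 5, 3, 14, 8, 5, 12]
||x||_1 = sum = 60.

60


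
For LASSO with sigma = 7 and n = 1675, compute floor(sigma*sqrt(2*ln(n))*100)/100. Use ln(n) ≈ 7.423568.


ln(1675) ≈ 7.423568.
2*ln(n) ≈ 14.847136.
sqrt(2*ln(n)) ≈ sqrt(14.847136) ≈ 3.853198.
lambda ≈ 7*3.853198 = 26.972386.
floor(lambda*100)/100 = 26.97.

26.97


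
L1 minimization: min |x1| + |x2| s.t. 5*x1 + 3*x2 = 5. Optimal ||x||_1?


Axis intercepts:
  x1 = 1, x2 = 0: L1 = 1
  x1 = 0, x2 = 5/3: L1 = 5/3
x* = (1, 0)
||x*||_1 = 1.

1


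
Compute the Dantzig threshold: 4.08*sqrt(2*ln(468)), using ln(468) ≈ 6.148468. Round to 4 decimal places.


ln(468) ≈ 6.148468.
2*ln(n) ≈ 12.296936.
sqrt(2*ln(n)) ≈ sqrt(12.296936) ≈ 3.506699.
threshold ≈ 4.08*3.506699 = 14.30733192 ≈ 14.3073.

14.3073


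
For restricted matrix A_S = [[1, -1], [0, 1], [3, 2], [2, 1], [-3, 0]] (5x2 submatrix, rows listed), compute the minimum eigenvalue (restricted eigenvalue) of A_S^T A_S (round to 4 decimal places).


A_S^T A_S = [[23, 7], [7, 7]].
trace = 30.
det = 112.
disc = trace^2 - 4*det = 900 - 4*112 = 452.
sqrt(452) ≈ 21.260292.
lam_min = (30 - sqrt(452))/2 ≈ (30 - 21.260292)/2 = 4.369854 ≈ 4.3699.

4.3699


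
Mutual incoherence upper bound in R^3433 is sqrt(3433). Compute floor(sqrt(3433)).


58^2 = 3364 <= 3433 < 3481 = 59^2, so 58 <= sqrt(3433) < 59.
floor(sqrt(3433)) = 58.

58


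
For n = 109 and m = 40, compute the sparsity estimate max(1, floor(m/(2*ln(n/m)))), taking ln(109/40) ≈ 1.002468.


n/m = 109/40.
ln(n/m) ≈ 1.002468.
2*ln(n/m) ≈ 2.004936.
m/(2*ln(n/m)) ≈ 40/2.004936 ≈ 19.9508.
floor = 19.
k_max = max(1, 19) = 19.

19


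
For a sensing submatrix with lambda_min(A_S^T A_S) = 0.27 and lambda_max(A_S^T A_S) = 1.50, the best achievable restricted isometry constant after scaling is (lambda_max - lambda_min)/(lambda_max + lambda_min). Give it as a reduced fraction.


lambda_max - lambda_min = 1.50 - 0.27 = 1.23.
lambda_max + lambda_min = 1.50 + 0.27 = 1.77.
delta = 1.23/1.77 = 123/177 = 41/59.

41/59


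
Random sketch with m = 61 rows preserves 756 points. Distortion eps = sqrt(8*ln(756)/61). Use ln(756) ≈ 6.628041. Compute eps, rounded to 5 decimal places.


ln(756) ≈ 6.628041.
8*ln(N)/m ≈ 8*6.628041/61 ≈ 0.86925128.
eps = sqrt(0.86925128) ≈ 0.9323365 ≈ 0.93234.

0.93234


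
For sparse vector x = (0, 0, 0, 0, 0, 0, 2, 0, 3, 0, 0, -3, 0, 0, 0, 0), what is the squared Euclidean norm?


Non-zero entries: [(6, 2), (8, 3), (11, -3)]
Squares: [4, 9, 9]
||x||_2^2 = sum = 22.

22


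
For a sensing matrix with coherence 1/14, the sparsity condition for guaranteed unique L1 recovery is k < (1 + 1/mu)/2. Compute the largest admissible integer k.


1/mu = 14.
1 + 1/mu = 15.
(1 + 1/mu)/2 = 7.5 is not an integer, so k_max = floor(7.5) = 7.

7


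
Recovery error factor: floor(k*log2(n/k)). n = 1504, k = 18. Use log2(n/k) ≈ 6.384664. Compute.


log2(n/k) = log2(1504/18) ≈ 6.384664.
k*log2(n/k) ≈ 18*6.384664 = 114.923952.
floor(114.923952) = 114.

114


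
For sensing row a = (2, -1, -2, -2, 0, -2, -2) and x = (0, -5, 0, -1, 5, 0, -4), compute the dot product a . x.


Non-zero terms: ['-1*-5', '-2*-1', '0*5', '-2*-4']
Products: [5, 2, 0, 8]
y = sum = 15.

15


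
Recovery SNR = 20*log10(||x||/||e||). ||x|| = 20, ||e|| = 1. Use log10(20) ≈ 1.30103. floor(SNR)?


||x||/||e|| = 20/1 = 20.
log10(20) ≈ 1.30103.
20*log10(||x||/||e||) ≈ 20*1.30103 = 26.0206.
floor(26.0206) = 26.

26


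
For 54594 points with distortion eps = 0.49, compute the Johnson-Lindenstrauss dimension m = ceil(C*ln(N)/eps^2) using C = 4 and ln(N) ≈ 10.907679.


ln(54594) ≈ 10.907679.
eps^2 = 0.49^2 = 0.2401.
C*ln(N)/eps^2 ≈ 4*10.907679/0.2401 ≈ 181.7189.
m = ceil(181.7189) = 182.

182
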